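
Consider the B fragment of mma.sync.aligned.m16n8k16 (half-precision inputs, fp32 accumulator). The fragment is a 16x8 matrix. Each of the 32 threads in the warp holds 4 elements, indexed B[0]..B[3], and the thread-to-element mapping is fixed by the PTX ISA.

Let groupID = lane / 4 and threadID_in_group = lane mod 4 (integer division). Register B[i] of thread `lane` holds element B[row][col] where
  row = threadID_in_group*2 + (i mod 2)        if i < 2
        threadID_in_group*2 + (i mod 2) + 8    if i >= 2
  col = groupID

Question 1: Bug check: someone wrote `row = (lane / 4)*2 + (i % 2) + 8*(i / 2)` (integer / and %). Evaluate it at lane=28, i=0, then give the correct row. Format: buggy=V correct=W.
`(lane / 4)*2 + (i % 2) + 8*(i / 2)`[28,0]⇒14
L=28⇒gr=28>>2=7, th=28&3=0
[0]⇒row 0·2+0+0=0  col gr=7
row: 14 vs 0

buggy=14 correct=0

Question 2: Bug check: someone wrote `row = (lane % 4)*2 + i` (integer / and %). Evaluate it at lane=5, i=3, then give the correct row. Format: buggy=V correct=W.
`(lane % 4)*2 + i`[5,3]=>5
L=5=>grp=5>>2=1, tig=5&3=1
[3]=>row 1·2+1+8=11  col grp=1
row: 5 vs 11

buggy=5 correct=11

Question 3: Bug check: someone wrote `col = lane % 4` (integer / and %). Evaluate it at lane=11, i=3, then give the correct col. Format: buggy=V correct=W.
buggy=3 correct=2

`lane % 4`[11,3]⇒3
lane 11: gr=2 (11/4), th=3 (11%4)
i=3: r=3*2+1+8=15, c=gr=2
col: 3 vs 2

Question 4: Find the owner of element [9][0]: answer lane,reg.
c=0→G=0  r=9→rhi=1,T=0,p=1
L=0*4+0=0  i=1*2+1=3

0,3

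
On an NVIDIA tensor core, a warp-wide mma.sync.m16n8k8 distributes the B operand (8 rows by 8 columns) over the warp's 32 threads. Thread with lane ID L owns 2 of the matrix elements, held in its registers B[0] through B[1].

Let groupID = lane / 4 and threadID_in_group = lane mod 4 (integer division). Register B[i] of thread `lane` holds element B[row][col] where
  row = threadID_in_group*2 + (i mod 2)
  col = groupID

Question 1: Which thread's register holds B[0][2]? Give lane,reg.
8,0

c=2⇒gr=2  r=0⇒th=0,odd=0
L=2*4+0=8  i=0=0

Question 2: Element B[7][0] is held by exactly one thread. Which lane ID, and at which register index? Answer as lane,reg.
3,1

c:0=>grp=0  r:7=>tig=3,lo=1
L=0*4+3=3  i=1=1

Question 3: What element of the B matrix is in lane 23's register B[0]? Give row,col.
L=23=>grp=23>>2=5, tig=23&3=3
[0]=>row 3·2+0=6  col grp=5

6,5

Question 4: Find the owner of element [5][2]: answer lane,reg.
c: 2->gid=2  r: 5->tid=2,i&1=1
L=2*4+2=10  i=1=1

10,1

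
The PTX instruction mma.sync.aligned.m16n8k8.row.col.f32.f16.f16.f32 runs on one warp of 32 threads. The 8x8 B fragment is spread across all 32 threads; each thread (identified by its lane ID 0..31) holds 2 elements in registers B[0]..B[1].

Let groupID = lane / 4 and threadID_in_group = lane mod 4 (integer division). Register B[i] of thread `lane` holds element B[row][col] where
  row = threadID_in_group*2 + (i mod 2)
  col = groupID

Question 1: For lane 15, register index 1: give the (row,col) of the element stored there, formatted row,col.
7,3

lane 15: g=3 (15/4), t=3 (15%4)
i=1: r=3*2+1=7, c=g=3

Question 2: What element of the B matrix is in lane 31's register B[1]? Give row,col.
L=31→G=31>>2=7, T=31&3=3
[1]→row 3·2+1=7  col G=7

7,7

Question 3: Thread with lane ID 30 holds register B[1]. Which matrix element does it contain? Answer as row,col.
L=30->g=30>>2=7, t=30&3=2
[1]->row 2·2+1=5  col g=7

5,7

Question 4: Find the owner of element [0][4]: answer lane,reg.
c=4->g=4  r=0->t=0,b0=0
L=4*4+0=16  i=0=0

16,0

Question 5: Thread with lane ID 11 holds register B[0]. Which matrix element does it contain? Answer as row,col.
6,2

lane 11->11/4=2, 11 mod 4=3
i=0  r:2·3+0->6  c:2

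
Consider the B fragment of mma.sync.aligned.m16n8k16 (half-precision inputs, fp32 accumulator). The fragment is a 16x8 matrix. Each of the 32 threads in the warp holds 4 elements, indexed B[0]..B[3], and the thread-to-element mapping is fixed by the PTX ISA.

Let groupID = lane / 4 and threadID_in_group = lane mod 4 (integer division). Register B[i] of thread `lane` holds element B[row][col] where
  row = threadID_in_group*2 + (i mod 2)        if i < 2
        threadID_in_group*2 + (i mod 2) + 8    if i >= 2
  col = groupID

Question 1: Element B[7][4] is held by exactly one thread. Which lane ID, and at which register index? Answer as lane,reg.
19,1

c:4=>grp=4  r:7=>rB=0,tig=3,lo=1
L=4*4+3=19  i=0*2+1=1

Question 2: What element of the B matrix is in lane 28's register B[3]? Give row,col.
L=28->gid=28>>2=7, tid=28&3=0
[3]->row 0·2+1+8=9  col gid=7

9,7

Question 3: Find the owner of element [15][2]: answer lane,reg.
c=2->g=2  r=15->rb=1,t=3,b0=1
L=2*4+3=11  i=1*2+1=3

11,3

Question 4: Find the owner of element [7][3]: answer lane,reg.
15,1

c=3→G=3  r=7→rhi=0,T=3,p=1
L=3*4+3=15  i=0*2+1=1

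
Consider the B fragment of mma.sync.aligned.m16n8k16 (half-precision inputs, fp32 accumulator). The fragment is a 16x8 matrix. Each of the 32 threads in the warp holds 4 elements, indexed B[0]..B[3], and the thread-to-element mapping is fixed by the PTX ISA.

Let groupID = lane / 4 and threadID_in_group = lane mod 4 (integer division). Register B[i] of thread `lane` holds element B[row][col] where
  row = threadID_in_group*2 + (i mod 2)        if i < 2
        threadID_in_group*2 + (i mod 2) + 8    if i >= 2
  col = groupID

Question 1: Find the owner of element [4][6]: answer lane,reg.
26,0

c:6=>grp=6  r:4=>rB=0,tig=2,lo=0
L=6*4+2=26  i=0*2+0=0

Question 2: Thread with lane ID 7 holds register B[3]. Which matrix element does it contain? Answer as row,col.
15,1

7: gid=1,tid=3
[3] (3*2+1+8,1) = (15,1)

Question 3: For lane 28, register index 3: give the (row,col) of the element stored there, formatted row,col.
lane 28=>28/4=7, 28 mod 4=0
i=3  r:2·0+1+8=>9  c:7

9,7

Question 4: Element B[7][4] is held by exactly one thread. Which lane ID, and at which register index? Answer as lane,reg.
c: 4->gid=4  r: 7->r8=0,tid=3,i&1=1
L=4*4+3=19  i=0*2+1=1

19,1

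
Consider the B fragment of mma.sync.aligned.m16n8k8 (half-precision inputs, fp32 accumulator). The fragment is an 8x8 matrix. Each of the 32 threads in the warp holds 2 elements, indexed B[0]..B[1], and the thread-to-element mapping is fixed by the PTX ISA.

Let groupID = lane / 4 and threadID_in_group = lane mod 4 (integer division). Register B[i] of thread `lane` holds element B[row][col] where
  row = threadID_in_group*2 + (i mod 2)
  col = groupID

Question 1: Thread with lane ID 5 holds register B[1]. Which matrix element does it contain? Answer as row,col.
L=5->gid=5>>2=1, tid=5&3=1
[1]->row 1·2+1=3  col gid=1

3,1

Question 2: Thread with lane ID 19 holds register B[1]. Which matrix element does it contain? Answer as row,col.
7,4

lane 19->19/4=4, 19 mod 4=3
i=1  r:2·3+1->7  c:4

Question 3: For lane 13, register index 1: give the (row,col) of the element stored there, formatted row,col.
3,3

lane 13: gr=3 (13/4), th=1 (13%4)
i=1: r=1*2+1=3, c=gr=3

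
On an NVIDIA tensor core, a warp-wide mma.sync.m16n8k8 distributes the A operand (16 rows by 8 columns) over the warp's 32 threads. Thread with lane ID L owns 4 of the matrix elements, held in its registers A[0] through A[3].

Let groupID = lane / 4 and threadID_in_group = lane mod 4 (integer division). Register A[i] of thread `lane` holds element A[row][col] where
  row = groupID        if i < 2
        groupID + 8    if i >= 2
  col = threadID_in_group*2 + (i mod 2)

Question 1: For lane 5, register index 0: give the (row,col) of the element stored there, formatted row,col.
5: G=1,T=1
[0] (1+0,1*2+0) = (1,2)

1,2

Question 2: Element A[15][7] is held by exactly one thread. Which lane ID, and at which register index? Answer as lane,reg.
31,3

r=15→G=7,rhi=1  c=7→T=3,p=1
L=7*4+3=31  i=1*2+1=3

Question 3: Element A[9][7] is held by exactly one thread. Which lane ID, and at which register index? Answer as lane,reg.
7,3

r=9→G=1,rhi=1  c=7→T=3,p=1
L=1*4+3=7  i=1*2+1=3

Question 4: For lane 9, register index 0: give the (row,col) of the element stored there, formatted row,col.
9: gid=2,tid=1
[0] (2+0,1*2+0) = (2,2)

2,2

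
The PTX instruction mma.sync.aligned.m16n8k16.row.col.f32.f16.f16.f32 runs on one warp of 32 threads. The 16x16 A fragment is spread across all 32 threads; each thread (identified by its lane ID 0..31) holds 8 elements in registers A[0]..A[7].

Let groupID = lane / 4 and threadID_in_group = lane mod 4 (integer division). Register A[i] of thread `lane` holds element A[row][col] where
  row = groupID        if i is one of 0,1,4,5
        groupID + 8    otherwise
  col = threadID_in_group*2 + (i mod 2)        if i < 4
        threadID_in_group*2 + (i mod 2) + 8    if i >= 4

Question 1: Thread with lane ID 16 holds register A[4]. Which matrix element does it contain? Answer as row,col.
16: gid=4,tid=0
[4] (4+0,0*2+0+8) = (4,8)

4,8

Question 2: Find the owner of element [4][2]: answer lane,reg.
r: 4->gid=4,r8=0  c: 2->c8=0,tid=1,i&1=0
L=4*4+1=17  i=0*4+0*2+0=0

17,0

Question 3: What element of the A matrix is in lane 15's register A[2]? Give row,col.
11,6

lane 15⇒15/4=3, 15 mod 4=3
i=2  r:3+8⇒11  c:2·3+0+0⇒6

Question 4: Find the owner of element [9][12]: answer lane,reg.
r: 9->gid=1,r8=1  c: 12->c8=1,tid=2,i&1=0
L=1*4+2=6  i=1*4+1*2+0=6

6,6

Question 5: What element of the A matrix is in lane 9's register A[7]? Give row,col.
10,11

L=9->g=9>>2=2, t=9&3=1
[7]->row 2+8=10  col 1·2+1+8=11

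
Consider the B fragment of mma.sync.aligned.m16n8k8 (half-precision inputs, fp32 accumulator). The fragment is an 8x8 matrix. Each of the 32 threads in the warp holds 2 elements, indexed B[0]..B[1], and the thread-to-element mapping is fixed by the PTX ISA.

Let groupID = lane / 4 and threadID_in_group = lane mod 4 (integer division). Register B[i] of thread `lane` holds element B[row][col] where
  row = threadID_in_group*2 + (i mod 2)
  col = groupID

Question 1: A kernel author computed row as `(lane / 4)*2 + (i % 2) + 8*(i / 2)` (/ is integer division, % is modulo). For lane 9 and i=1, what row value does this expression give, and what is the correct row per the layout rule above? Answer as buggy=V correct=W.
`(lane / 4)*2 + (i % 2) + 8*(i / 2)`[9,1]=>5
9: grp=2,tig=1
[1] (1*2+1,2) = (3,2)
row: 5 vs 3

buggy=5 correct=3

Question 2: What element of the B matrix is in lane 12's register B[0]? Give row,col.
0,3

12: g=3,t=0
[0] (0*2+0,3) = (0,3)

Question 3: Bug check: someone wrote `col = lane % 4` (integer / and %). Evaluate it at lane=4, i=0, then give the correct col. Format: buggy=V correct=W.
`lane % 4`[4,0]->0
lane 4->4/4=1, 4 mod 4=0
i=0  r:2·0+0->0  c:1
col: 0 vs 1

buggy=0 correct=1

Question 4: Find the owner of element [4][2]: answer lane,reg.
c:2=>grp=2  r:4=>tig=2,lo=0
L=2*4+2=10  i=0=0

10,0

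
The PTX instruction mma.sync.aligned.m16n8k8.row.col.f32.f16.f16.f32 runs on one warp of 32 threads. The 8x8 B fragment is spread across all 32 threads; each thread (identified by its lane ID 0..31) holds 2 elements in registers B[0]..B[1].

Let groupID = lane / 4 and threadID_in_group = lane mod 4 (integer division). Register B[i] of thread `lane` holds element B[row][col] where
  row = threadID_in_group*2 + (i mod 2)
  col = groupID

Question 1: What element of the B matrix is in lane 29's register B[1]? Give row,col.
lane 29->29/4=7, 29 mod 4=1
i=1  r:2·1+1->3  c:7

3,7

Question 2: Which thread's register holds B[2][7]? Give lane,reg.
29,0

c=7→G=7  r=2→T=1,p=0
L=7*4+1=29  i=0=0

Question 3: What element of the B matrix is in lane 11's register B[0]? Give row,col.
6,2

lane 11→11/4=2, 11 mod 4=3
i=0  r:2·3+0→6  c:2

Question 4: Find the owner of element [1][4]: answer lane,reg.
16,1

c=4⇒gr=4  r=1⇒th=0,odd=1
L=4*4+0=16  i=1=1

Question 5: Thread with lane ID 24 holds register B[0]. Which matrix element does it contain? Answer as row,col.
0,6

L=24->g=24>>2=6, t=24&3=0
[0]->row 0·2+0=0  col g=6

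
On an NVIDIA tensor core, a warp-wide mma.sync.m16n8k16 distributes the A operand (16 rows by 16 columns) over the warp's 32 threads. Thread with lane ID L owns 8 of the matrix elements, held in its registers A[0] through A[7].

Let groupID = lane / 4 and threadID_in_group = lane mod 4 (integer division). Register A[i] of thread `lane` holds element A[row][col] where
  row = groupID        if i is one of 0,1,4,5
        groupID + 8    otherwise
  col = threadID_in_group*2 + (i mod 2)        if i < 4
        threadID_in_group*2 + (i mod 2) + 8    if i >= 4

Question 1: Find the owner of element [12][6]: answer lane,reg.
r:12=>grp=4,rB=1  c:6=>cB=0,tig=3,lo=0
L=4*4+3=19  i=0*4+1*2+0=2

19,2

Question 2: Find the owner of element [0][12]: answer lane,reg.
r:0=>grp=0,rB=0  c:12=>cB=1,tig=2,lo=0
L=0*4+2=2  i=1*4+0*2+0=4

2,4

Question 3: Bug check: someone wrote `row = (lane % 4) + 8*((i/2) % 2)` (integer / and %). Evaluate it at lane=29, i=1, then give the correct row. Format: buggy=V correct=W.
buggy=1 correct=7

`(lane % 4) + 8*((i/2) % 2)`[29,1]⇒1
lane 29: gr=7 (29/4), th=1 (29%4)
i=1: r=7+0=7, c=1*2+1+0=3
row: 1 vs 7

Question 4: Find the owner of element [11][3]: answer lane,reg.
13,3

r:11=>grp=3,rB=1  c:3=>cB=0,tig=1,lo=1
L=3*4+1=13  i=0*4+1*2+1=3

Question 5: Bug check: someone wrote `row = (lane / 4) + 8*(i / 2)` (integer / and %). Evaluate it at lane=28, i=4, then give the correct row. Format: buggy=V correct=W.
`(lane / 4) + 8*(i / 2)`[28,4]=>23
lane 28=>28/4=7, 28 mod 4=0
i=4  r:7+0=>7  c:2·0+0+8=>8
row: 23 vs 7

buggy=23 correct=7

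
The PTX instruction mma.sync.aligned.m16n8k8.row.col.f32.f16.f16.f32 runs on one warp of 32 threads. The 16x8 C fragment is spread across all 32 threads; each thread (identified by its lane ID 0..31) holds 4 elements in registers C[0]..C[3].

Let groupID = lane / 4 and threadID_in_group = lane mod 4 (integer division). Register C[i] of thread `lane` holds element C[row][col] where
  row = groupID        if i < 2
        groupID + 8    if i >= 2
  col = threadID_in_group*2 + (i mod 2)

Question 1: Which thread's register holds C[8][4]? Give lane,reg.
r: 8->gid=0,r8=1  c: 4->tid=2,i&1=0
L=0*4+2=2  i=1*2+0=2

2,2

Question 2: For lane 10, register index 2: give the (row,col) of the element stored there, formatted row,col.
10,4

L=10->gid=10>>2=2, tid=10&3=2
[2]->row 2+8=10  col 2·2+0=4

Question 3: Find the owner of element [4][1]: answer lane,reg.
16,1

r=4->g=4,rb=0  c=1->t=0,b0=1
L=4*4+0=16  i=0*2+1=1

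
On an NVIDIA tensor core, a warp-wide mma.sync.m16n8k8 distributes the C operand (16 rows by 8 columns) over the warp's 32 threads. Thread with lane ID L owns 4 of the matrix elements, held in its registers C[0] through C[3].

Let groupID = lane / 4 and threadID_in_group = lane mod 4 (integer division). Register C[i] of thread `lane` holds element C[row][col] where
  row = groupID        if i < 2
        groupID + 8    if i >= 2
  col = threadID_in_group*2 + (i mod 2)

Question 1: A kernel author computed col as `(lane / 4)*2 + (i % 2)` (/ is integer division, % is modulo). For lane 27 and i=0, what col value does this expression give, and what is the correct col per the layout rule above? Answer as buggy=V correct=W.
buggy=12 correct=6

`(lane / 4)*2 + (i % 2)`[27,0]→12
lane 27→27/4=6, 27 mod 4=3
i=0  r:6+0→6  c:2·3+0→6
col: 12 vs 6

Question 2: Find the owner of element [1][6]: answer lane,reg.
r:1=>grp=1,rB=0  c:6=>tig=3,lo=0
L=1*4+3=7  i=0*2+0=0

7,0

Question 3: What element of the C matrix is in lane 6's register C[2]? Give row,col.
6: gr=1,th=2
[2] (1+8,2*2+0) = (9,4)

9,4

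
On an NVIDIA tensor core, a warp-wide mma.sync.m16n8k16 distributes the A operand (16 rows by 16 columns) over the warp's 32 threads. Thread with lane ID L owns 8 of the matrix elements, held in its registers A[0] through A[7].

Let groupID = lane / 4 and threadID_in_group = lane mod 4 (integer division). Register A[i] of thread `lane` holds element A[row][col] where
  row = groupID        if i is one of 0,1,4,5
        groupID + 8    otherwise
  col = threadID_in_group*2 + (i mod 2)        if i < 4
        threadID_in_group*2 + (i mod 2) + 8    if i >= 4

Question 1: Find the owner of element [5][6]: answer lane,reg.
r=5→G=5,rhi=0  c=6→chi=0,T=3,p=0
L=5*4+3=23  i=0*4+0*2+0=0

23,0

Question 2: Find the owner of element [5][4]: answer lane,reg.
22,0

r:5=>grp=5,rB=0  c:4=>cB=0,tig=2,lo=0
L=5*4+2=22  i=0*4+0*2+0=0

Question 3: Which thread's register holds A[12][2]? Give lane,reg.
17,2

r: 12->gid=4,r8=1  c: 2->c8=0,tid=1,i&1=0
L=4*4+1=17  i=0*4+1*2+0=2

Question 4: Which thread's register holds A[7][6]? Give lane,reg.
r=7⇒gr=7,Rb=0  c=6⇒Cb=0,th=3,odd=0
L=7*4+3=31  i=0*4+0*2+0=0

31,0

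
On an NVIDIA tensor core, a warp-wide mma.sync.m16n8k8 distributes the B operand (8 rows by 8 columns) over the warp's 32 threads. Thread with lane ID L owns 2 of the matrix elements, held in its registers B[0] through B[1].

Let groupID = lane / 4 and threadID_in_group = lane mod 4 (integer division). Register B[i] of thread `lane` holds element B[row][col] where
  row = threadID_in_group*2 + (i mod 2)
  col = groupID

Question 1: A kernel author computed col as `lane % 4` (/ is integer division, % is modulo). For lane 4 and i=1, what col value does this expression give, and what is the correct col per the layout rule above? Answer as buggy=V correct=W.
buggy=0 correct=1

`lane % 4`[4,1]=>0
4: grp=1,tig=0
[1] (0*2+1,1) = (1,1)
col: 0 vs 1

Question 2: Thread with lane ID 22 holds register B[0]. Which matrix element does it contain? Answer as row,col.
4,5

L=22→G=22>>2=5, T=22&3=2
[0]→row 2·2+0=4  col G=5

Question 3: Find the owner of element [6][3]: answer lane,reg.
15,0

c=3→G=3  r=6→T=3,p=0
L=3*4+3=15  i=0=0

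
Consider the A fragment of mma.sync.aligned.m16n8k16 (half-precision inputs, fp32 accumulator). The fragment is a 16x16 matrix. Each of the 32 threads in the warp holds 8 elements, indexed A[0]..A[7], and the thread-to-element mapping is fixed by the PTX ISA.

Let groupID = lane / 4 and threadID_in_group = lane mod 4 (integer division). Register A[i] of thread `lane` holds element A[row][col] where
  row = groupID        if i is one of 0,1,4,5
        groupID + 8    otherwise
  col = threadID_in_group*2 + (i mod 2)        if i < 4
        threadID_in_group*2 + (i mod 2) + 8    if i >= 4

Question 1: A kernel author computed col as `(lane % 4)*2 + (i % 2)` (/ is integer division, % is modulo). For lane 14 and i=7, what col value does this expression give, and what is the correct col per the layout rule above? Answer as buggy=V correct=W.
buggy=5 correct=13

`(lane % 4)*2 + (i % 2)`[14,7]->5
L=14->g=14>>2=3, t=14&3=2
[7]->row 3+8=11  col 2·2+1+8=13
col: 5 vs 13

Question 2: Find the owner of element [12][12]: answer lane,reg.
r=12→G=4,rhi=1  c=12→chi=1,T=2,p=0
L=4*4+2=18  i=1*4+1*2+0=6

18,6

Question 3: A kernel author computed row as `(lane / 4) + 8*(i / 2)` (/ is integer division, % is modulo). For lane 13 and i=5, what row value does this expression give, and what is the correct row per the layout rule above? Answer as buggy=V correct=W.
buggy=19 correct=3

`(lane / 4) + 8*(i / 2)`[13,5]->19
lane 13: g=3 (13/4), t=1 (13%4)
i=5: r=3+0=3, c=1*2+1+8=11
row: 19 vs 3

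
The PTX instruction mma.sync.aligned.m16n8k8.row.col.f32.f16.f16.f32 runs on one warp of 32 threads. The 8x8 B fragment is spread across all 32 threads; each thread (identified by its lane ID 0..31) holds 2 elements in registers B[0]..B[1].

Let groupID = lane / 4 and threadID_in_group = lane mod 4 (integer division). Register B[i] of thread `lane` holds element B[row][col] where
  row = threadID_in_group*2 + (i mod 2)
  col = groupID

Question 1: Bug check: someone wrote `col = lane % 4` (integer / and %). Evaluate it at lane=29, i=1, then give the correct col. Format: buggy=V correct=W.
`lane % 4`[29,1]⇒1
lane 29: gr=7 (29/4), th=1 (29%4)
i=1: r=1*2+1=3, c=gr=7
col: 1 vs 7

buggy=1 correct=7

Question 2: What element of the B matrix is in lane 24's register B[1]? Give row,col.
24: G=6,T=0
[1] (0*2+1,6) = (1,6)

1,6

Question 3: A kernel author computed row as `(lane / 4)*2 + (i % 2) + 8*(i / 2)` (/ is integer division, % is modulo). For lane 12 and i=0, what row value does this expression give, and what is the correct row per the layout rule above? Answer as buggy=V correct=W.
`(lane / 4)*2 + (i % 2) + 8*(i / 2)`[12,0]->6
lane 12->12/4=3, 12 mod 4=0
i=0  r:2·0+0->0  c:3
row: 6 vs 0

buggy=6 correct=0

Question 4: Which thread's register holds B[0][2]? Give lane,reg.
c=2⇒gr=2  r=0⇒th=0,odd=0
L=2*4+0=8  i=0=0

8,0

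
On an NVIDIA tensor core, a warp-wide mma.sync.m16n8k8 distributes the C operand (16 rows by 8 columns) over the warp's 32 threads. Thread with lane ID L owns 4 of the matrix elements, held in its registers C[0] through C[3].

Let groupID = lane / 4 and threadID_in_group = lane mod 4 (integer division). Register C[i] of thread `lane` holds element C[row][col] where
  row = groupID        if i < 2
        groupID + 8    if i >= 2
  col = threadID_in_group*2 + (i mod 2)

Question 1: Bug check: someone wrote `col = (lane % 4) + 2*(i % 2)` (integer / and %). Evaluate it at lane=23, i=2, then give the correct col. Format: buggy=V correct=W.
buggy=3 correct=6

`(lane % 4) + 2*(i % 2)`[23,2]->3
lane 23: gid=5 (23/4), tid=3 (23%4)
i=2: r=5+8=13, c=3*2+0=6
col: 3 vs 6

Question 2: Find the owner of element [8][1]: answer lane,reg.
0,3

r=8→G=0,rhi=1  c=1→T=0,p=1
L=0*4+0=0  i=1*2+1=3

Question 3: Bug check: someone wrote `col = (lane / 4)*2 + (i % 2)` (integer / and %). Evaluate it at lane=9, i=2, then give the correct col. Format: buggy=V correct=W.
`(lane / 4)*2 + (i % 2)`[9,2]->4
lane 9: gid=2 (9/4), tid=1 (9%4)
i=2: r=2+8=10, c=1*2+0=2
col: 4 vs 2

buggy=4 correct=2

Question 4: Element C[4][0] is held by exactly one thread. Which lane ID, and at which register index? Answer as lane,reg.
r=4->g=4,rb=0  c=0->t=0,b0=0
L=4*4+0=16  i=0*2+0=0

16,0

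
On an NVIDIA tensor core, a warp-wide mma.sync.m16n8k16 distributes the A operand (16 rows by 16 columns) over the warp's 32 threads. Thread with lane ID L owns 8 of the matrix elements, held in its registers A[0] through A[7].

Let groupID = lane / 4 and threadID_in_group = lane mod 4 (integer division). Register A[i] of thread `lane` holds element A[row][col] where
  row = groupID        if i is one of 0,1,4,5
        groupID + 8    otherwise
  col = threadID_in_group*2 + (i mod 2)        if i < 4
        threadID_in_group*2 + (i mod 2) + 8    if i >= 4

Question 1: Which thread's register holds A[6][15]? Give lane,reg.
27,5

r=6⇒gr=6,Rb=0  c=15⇒Cb=1,th=3,odd=1
L=6*4+3=27  i=1*4+0*2+1=5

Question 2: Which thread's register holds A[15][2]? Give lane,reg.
r:15=>grp=7,rB=1  c:2=>cB=0,tig=1,lo=0
L=7*4+1=29  i=0*4+1*2+0=2

29,2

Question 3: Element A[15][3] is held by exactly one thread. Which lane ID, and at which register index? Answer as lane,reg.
r=15⇒gr=7,Rb=1  c=3⇒Cb=0,th=1,odd=1
L=7*4+1=29  i=0*4+1*2+1=3

29,3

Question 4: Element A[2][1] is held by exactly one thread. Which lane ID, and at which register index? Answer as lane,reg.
r: 2->gid=2,r8=0  c: 1->c8=0,tid=0,i&1=1
L=2*4+0=8  i=0*4+0*2+1=1

8,1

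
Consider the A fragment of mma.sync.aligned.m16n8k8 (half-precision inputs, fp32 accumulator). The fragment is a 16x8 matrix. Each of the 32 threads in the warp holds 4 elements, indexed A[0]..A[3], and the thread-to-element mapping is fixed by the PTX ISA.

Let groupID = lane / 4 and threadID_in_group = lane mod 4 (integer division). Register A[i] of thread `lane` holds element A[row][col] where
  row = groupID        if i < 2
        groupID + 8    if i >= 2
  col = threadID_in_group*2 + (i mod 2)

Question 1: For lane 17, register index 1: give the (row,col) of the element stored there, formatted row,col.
lane 17=>17/4=4, 17 mod 4=1
i=1  r:4+0=>4  c:2·1+1=>3

4,3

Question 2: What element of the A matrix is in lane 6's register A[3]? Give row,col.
lane 6: g=1 (6/4), t=2 (6%4)
i=3: r=1+8=9, c=2*2+1=5

9,5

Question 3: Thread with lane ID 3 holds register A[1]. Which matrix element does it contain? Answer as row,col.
0,7

L=3→G=3>>2=0, T=3&3=3
[1]→row 0+0=0  col 3·2+1=7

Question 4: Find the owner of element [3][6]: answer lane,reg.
15,0

r: 3->gid=3,r8=0  c: 6->tid=3,i&1=0
L=3*4+3=15  i=0*2+0=0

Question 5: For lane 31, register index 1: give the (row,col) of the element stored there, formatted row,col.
31: gid=7,tid=3
[1] (7+0,3*2+1) = (7,7)

7,7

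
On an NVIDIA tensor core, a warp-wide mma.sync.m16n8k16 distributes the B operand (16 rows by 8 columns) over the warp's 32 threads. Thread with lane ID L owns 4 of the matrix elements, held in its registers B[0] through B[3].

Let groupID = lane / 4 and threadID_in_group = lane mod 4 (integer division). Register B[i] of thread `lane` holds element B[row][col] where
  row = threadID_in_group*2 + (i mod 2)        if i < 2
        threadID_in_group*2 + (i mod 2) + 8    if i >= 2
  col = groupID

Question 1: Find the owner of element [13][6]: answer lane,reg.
26,3

c=6->g=6  r=13->rb=1,t=2,b0=1
L=6*4+2=26  i=1*2+1=3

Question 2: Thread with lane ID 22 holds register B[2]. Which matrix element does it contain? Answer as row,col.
lane 22->22/4=5, 22 mod 4=2
i=2  r:2·2+0+8->12  c:5

12,5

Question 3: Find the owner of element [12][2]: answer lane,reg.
c=2⇒gr=2  r=12⇒Rb=1,th=2,odd=0
L=2*4+2=10  i=1*2+0=2

10,2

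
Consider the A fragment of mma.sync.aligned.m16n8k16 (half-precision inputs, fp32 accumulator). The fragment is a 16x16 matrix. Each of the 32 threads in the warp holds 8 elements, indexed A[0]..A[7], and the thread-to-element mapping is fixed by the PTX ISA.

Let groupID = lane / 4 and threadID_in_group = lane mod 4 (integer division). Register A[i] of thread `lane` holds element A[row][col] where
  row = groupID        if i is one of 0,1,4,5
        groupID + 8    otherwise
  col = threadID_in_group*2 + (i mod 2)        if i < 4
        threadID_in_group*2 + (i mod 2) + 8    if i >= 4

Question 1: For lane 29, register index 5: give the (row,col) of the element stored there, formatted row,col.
lane 29: grp=7 (29/4), tig=1 (29%4)
i=5: r=7+0=7, c=1*2+1+8=11

7,11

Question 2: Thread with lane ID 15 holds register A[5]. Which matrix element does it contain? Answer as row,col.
3,15

lane 15⇒15/4=3, 15 mod 4=3
i=5  r:3+0⇒3  c:2·3+1+8⇒15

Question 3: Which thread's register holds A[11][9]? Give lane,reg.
12,7

r=11→G=3,rhi=1  c=9→chi=1,T=0,p=1
L=3*4+0=12  i=1*4+1*2+1=7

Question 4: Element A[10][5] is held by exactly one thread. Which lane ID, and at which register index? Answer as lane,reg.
r=10→G=2,rhi=1  c=5→chi=0,T=2,p=1
L=2*4+2=10  i=0*4+1*2+1=3

10,3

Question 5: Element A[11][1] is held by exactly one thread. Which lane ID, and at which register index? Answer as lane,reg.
r=11→G=3,rhi=1  c=1→chi=0,T=0,p=1
L=3*4+0=12  i=0*4+1*2+1=3

12,3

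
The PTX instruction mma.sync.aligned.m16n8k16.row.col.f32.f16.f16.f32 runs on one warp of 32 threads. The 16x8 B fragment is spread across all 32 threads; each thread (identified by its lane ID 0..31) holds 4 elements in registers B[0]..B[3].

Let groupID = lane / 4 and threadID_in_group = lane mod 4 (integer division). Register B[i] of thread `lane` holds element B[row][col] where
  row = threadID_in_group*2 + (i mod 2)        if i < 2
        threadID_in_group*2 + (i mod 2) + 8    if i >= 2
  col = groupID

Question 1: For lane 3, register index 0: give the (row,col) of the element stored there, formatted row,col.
L=3=>grp=3>>2=0, tig=3&3=3
[0]=>row 3·2+0+0=6  col grp=0

6,0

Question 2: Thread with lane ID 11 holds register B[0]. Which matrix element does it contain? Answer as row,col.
6,2

lane 11->11/4=2, 11 mod 4=3
i=0  r:2·3+0+0->6  c:2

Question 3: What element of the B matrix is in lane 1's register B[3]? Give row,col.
11,0

1: gr=0,th=1
[3] (1*2+1+8,0) = (11,0)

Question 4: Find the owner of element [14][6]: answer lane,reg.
27,2

c=6→G=6  r=14→rhi=1,T=3,p=0
L=6*4+3=27  i=1*2+0=2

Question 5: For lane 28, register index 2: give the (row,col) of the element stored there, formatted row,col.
8,7

lane 28->28/4=7, 28 mod 4=0
i=2  r:2·0+0+8->8  c:7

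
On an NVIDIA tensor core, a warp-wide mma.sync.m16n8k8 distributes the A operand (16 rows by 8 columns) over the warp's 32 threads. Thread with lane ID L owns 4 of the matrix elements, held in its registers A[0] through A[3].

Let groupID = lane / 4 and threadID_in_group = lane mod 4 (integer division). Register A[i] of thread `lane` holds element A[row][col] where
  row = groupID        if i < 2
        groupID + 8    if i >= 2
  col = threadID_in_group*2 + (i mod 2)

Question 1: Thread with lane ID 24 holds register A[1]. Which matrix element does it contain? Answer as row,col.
6,1

lane 24→24/4=6, 24 mod 4=0
i=1  r:6+0→6  c:2·0+1→1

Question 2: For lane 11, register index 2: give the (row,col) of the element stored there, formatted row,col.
11: G=2,T=3
[2] (2+8,3*2+0) = (10,6)

10,6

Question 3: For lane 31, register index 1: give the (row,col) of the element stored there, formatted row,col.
lane 31: g=7 (31/4), t=3 (31%4)
i=1: r=7+0=7, c=3*2+1=7

7,7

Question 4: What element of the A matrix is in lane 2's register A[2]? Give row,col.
lane 2: gid=0 (2/4), tid=2 (2%4)
i=2: r=0+8=8, c=2*2+0=4

8,4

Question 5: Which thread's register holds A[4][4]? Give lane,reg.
r=4→G=4,rhi=0  c=4→T=2,p=0
L=4*4+2=18  i=0*2+0=0

18,0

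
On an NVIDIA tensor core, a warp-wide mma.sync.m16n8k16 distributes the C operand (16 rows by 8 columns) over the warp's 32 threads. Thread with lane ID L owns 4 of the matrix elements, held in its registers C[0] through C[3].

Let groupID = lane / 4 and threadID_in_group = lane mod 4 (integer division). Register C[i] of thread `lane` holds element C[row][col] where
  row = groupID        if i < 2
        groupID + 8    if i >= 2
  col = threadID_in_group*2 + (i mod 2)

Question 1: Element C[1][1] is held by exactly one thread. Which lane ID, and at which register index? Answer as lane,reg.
4,1

r=1⇒gr=1,Rb=0  c=1⇒th=0,odd=1
L=1*4+0=4  i=0*2+1=1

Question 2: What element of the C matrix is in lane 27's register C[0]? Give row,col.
6,6

lane 27: grp=6 (27/4), tig=3 (27%4)
i=0: r=6+0=6, c=3*2+0=6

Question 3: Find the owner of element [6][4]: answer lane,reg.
r=6→G=6,rhi=0  c=4→T=2,p=0
L=6*4+2=26  i=0*2+0=0

26,0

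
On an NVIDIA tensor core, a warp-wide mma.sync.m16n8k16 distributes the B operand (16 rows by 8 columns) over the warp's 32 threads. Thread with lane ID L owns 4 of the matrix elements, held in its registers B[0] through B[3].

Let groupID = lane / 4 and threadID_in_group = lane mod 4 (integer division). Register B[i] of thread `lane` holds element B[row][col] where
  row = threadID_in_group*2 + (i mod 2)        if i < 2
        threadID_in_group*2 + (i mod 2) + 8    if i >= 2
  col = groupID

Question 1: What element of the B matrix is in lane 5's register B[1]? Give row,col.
3,1

5: gid=1,tid=1
[1] (1*2+1+0,1) = (3,1)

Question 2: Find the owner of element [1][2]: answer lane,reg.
8,1

c: 2->gid=2  r: 1->r8=0,tid=0,i&1=1
L=2*4+0=8  i=0*2+1=1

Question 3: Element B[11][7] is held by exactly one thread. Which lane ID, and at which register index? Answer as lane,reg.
c:7=>grp=7  r:11=>rB=1,tig=1,lo=1
L=7*4+1=29  i=1*2+1=3

29,3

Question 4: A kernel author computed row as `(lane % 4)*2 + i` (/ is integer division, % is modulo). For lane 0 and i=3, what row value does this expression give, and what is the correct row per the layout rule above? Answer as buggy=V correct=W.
`(lane % 4)*2 + i`[0,3]=>3
lane 0=>0/4=0, 0 mod 4=0
i=3  r:2·0+1+8=>9  c:0
row: 3 vs 9

buggy=3 correct=9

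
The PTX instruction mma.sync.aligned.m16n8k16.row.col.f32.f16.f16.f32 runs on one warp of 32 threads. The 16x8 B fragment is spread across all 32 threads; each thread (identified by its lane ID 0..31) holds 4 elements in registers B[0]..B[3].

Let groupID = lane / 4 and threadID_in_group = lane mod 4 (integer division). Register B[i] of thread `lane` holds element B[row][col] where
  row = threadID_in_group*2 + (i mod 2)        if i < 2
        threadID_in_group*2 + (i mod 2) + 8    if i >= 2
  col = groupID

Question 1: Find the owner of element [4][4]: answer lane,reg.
c=4->g=4  r=4->rb=0,t=2,b0=0
L=4*4+2=18  i=0*2+0=0

18,0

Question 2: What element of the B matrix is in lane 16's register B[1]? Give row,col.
lane 16⇒16/4=4, 16 mod 4=0
i=1  r:2·0+1+0⇒1  c:4

1,4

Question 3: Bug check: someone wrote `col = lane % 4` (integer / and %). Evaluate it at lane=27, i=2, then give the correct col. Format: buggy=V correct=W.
`lane % 4`[27,2]→3
27: G=6,T=3
[2] (3*2+0+8,6) = (14,6)
col: 3 vs 6

buggy=3 correct=6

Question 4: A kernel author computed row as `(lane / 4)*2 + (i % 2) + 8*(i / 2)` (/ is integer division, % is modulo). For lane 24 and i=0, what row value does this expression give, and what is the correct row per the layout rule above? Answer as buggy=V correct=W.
buggy=12 correct=0

`(lane / 4)*2 + (i % 2) + 8*(i / 2)`[24,0]⇒12
lane 24: gr=6 (24/4), th=0 (24%4)
i=0: r=0*2+0+0=0, c=gr=6
row: 12 vs 0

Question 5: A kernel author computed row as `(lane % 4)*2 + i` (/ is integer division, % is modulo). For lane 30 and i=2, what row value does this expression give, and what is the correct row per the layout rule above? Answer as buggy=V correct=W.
buggy=6 correct=12

`(lane % 4)*2 + i`[30,2]→6
lane 30→30/4=7, 30 mod 4=2
i=2  r:2·2+0+8→12  c:7
row: 6 vs 12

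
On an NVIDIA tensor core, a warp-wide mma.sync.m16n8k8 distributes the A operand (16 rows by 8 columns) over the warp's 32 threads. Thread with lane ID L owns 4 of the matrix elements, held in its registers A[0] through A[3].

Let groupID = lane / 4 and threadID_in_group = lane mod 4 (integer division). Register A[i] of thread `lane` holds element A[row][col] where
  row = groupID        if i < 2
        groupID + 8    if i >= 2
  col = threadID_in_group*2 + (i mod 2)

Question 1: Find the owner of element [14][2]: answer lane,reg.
25,2

r:14=>grp=6,rB=1  c:2=>tig=1,lo=0
L=6*4+1=25  i=1*2+0=2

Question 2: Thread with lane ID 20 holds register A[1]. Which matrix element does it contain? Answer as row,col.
5,1

20: G=5,T=0
[1] (5+0,0*2+1) = (5,1)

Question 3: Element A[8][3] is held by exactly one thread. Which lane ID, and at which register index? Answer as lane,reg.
1,3

r=8->g=0,rb=1  c=3->t=1,b0=1
L=0*4+1=1  i=1*2+1=3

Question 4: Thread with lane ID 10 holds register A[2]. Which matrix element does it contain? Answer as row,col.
10,4

lane 10->10/4=2, 10 mod 4=2
i=2  r:2+8->10  c:2·2+0->4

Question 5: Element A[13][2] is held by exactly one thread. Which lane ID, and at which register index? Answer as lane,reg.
r:13=>grp=5,rB=1  c:2=>tig=1,lo=0
L=5*4+1=21  i=1*2+0=2

21,2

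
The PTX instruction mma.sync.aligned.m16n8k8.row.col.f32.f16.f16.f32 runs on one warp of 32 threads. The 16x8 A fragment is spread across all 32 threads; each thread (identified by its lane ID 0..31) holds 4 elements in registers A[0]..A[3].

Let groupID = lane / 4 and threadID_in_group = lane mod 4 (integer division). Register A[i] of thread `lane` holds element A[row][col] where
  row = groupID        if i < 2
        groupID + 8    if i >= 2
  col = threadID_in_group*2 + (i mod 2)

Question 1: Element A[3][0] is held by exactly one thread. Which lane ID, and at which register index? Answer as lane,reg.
r:3=>grp=3,rB=0  c:0=>tig=0,lo=0
L=3*4+0=12  i=0*2+0=0

12,0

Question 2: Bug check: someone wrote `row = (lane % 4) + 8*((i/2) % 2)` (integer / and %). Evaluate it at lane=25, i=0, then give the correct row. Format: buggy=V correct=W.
`(lane % 4) + 8*((i/2) % 2)`[25,0]→1
lane 25: G=6 (25/4), T=1 (25%4)
i=0: r=6+0=6, c=1*2+0=2
row: 1 vs 6

buggy=1 correct=6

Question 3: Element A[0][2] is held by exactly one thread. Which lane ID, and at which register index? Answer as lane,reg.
1,0

r=0->g=0,rb=0  c=2->t=1,b0=0
L=0*4+1=1  i=0*2+0=0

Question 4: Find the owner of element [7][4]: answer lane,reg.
30,0

r=7->g=7,rb=0  c=4->t=2,b0=0
L=7*4+2=30  i=0*2+0=0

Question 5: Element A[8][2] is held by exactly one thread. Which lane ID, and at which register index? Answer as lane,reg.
r:8=>grp=0,rB=1  c:2=>tig=1,lo=0
L=0*4+1=1  i=1*2+0=2

1,2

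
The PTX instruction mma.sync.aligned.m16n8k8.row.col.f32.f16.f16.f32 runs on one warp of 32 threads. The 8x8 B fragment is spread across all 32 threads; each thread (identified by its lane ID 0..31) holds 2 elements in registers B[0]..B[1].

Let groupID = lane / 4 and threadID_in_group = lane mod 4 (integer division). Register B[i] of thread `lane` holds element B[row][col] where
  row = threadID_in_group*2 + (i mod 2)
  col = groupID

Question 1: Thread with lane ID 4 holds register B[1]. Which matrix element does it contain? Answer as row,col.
lane 4->4/4=1, 4 mod 4=0
i=1  r:2·0+1->1  c:1

1,1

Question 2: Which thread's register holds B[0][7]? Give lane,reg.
c=7⇒gr=7  r=0⇒th=0,odd=0
L=7*4+0=28  i=0=0

28,0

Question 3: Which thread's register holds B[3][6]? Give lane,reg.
c=6→G=6  r=3→T=1,p=1
L=6*4+1=25  i=1=1

25,1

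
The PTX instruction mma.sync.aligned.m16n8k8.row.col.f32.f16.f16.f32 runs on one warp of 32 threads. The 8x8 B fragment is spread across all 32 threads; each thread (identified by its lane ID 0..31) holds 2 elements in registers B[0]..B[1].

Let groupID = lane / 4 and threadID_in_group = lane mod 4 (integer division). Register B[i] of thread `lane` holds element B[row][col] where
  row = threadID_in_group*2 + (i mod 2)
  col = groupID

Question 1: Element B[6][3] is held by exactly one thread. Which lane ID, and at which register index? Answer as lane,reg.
15,0

c:3=>grp=3  r:6=>tig=3,lo=0
L=3*4+3=15  i=0=0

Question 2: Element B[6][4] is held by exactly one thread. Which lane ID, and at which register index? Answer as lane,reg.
19,0

c=4⇒gr=4  r=6⇒th=3,odd=0
L=4*4+3=19  i=0=0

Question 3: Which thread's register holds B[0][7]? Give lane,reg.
c:7=>grp=7  r:0=>tig=0,lo=0
L=7*4+0=28  i=0=0

28,0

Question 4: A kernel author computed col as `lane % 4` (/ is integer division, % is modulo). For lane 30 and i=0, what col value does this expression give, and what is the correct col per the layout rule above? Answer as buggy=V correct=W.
buggy=2 correct=7

`lane % 4`[30,0]=>2
lane 30=>30/4=7, 30 mod 4=2
i=0  r:2·2+0=>4  c:7
col: 2 vs 7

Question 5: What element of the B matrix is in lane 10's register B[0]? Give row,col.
lane 10⇒10/4=2, 10 mod 4=2
i=0  r:2·2+0⇒4  c:2

4,2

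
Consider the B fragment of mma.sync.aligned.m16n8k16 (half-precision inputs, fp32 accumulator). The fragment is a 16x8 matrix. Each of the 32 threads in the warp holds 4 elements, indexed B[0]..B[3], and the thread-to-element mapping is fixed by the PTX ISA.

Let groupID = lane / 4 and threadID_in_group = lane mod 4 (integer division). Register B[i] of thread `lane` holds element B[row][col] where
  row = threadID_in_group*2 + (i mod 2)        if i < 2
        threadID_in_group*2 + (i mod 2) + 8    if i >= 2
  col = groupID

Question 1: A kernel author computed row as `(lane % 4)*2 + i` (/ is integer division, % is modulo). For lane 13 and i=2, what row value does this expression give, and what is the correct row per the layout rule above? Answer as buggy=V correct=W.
buggy=4 correct=10

`(lane % 4)*2 + i`[13,2]⇒4
lane 13⇒13/4=3, 13 mod 4=1
i=2  r:2·1+0+8⇒10  c:3
row: 4 vs 10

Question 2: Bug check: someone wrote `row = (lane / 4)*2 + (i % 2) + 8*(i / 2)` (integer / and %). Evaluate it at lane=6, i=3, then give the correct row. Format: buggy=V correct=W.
buggy=11 correct=13

`(lane / 4)*2 + (i % 2) + 8*(i / 2)`[6,3]->11
L=6->g=6>>2=1, t=6&3=2
[3]->row 2·2+1+8=13  col g=1
row: 11 vs 13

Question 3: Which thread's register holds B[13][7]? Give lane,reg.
30,3

c: 7->gid=7  r: 13->r8=1,tid=2,i&1=1
L=7*4+2=30  i=1*2+1=3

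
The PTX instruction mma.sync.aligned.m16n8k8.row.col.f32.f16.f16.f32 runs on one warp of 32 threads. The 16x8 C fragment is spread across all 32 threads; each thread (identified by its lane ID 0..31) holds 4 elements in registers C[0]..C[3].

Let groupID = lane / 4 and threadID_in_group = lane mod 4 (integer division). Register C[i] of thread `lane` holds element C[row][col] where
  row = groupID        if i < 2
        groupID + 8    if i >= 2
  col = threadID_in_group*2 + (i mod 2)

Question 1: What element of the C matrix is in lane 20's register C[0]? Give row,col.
5,0

lane 20: gr=5 (20/4), th=0 (20%4)
i=0: r=5+0=5, c=0*2+0=0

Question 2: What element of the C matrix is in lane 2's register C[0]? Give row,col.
0,4

2: G=0,T=2
[0] (0+0,2*2+0) = (0,4)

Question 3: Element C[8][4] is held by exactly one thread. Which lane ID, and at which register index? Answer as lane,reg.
2,2

r: 8->gid=0,r8=1  c: 4->tid=2,i&1=0
L=0*4+2=2  i=1*2+0=2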